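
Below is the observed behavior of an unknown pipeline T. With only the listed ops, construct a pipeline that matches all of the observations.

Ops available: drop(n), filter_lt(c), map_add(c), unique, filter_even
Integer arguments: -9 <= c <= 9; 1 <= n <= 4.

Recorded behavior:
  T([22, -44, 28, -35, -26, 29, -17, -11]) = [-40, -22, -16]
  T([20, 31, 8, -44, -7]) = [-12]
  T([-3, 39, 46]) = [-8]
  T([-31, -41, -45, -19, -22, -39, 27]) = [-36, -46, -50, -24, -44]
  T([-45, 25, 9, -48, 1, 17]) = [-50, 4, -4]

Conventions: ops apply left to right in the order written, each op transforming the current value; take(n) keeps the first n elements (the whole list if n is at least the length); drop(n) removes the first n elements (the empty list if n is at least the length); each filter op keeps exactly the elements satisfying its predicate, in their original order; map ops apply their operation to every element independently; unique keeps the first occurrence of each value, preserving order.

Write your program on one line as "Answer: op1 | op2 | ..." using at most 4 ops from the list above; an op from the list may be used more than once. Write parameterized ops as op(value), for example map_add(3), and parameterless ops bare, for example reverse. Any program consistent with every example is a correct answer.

map_add(-1) | map_add(-4) | filter_even | filter_lt(6)

Check, running the answer program on each example:
  [22, -44, 28, -35, -26, 29, -17, -11] -> [21, -45, 27, -36, -27, 28, -18, -12] -> [17, -49, 23, -40, -31, 24, -22, -16] -> [-40, 24, -22, -16] -> [-40, -22, -16]
  [20, 31, 8, -44, -7] -> [19, 30, 7, -45, -8] -> [15, 26, 3, -49, -12] -> [26, -12] -> [-12]
  [-3, 39, 46] -> [-4, 38, 45] -> [-8, 34, 41] -> [-8, 34] -> [-8]
  [-31, -41, -45, -19, -22, -39, 27] -> [-32, -42, -46, -20, -23, -40, 26] -> [-36, -46, -50, -24, -27, -44, 22] -> [-36, -46, -50, -24, -44, 22] -> [-36, -46, -50, -24, -44]
  [-45, 25, 9, -48, 1, 17] -> [-46, 24, 8, -49, 0, 16] -> [-50, 20, 4, -53, -4, 12] -> [-50, 20, 4, -4, 12] -> [-50, 4, -4]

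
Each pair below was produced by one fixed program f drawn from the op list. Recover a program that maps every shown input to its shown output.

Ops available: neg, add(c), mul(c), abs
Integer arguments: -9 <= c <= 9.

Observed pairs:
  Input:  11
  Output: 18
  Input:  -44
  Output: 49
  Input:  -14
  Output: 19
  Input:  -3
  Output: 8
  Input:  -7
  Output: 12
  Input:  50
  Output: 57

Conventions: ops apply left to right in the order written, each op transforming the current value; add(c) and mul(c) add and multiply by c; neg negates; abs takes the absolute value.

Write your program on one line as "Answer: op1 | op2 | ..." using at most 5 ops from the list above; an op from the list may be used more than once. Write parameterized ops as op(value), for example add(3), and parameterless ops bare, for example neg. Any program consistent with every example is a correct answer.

add(-1) | add(2) | neg | abs | add(6)

Check, running the answer program on each example:
  11 -> 10 -> 12 -> -12 -> 12 -> 18
  -44 -> -45 -> -43 -> 43 -> 43 -> 49
  -14 -> -15 -> -13 -> 13 -> 13 -> 19
  -3 -> -4 -> -2 -> 2 -> 2 -> 8
  -7 -> -8 -> -6 -> 6 -> 6 -> 12
  50 -> 49 -> 51 -> -51 -> 51 -> 57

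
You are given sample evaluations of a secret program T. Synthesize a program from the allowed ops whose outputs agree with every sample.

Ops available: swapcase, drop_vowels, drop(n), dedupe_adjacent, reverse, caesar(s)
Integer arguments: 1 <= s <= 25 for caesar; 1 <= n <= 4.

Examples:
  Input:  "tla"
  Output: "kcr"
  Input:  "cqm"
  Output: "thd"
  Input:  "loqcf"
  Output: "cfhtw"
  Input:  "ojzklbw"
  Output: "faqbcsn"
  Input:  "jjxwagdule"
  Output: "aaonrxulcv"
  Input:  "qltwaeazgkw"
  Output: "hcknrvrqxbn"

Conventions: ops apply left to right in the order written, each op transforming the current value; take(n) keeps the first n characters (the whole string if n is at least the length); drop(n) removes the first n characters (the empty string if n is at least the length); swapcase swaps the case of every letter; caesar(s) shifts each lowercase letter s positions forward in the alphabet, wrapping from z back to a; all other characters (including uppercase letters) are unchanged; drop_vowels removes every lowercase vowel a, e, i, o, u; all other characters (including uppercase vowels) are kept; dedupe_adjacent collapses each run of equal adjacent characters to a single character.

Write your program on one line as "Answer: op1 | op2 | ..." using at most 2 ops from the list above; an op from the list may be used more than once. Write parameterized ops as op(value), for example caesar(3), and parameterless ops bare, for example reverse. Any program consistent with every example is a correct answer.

caesar(11) | caesar(6)

Check, running the answer program on each example:
  "tla" -> "ewl" -> "kcr"
  "cqm" -> "nbx" -> "thd"
  "loqcf" -> "wzbnq" -> "cfhtw"
  "ojzklbw" -> "zukvwmh" -> "faqbcsn"
  "jjxwagdule" -> "uuihlrofwp" -> "aaonrxulcv"
  "qltwaeazgkw" -> "bwehlplkrvh" -> "hcknrvrqxbn"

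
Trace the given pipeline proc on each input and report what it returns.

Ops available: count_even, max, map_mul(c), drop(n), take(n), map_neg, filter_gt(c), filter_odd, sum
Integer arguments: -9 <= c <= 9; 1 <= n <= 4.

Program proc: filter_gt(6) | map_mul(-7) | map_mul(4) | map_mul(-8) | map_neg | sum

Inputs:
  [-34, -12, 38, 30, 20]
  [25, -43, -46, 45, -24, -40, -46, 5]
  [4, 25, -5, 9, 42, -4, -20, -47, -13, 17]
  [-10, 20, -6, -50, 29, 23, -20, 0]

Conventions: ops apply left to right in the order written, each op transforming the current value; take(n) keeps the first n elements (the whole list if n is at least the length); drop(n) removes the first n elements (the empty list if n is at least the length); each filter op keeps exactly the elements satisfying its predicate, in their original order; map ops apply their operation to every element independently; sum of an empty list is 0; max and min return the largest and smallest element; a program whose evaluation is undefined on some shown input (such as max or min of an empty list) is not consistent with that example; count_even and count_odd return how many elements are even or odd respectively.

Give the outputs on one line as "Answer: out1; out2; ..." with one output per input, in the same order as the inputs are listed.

Execution, op by op:
  [-34, -12, 38, 30, 20] -> [38, 30, 20] -> [-266, -210, -140] -> [-1064, -840, -560] -> [8512, 6720, 4480] -> [-8512, -6720, -4480] -> -19712
  [25, -43, -46, 45, -24, -40, -46, 5] -> [25, 45] -> [-175, -315] -> [-700, -1260] -> [5600, 10080] -> [-5600, -10080] -> -15680
  [4, 25, -5, 9, 42, -4, -20, -47, -13, 17] -> [25, 9, 42, 17] -> [-175, -63, -294, -119] -> [-700, -252, -1176, -476] -> [5600, 2016, 9408, 3808] -> [-5600, -2016, -9408, -3808] -> -20832
  [-10, 20, -6, -50, 29, 23, -20, 0] -> [20, 29, 23] -> [-140, -203, -161] -> [-560, -812, -644] -> [4480, 6496, 5152] -> [-4480, -6496, -5152] -> -16128

-19712; -15680; -20832; -16128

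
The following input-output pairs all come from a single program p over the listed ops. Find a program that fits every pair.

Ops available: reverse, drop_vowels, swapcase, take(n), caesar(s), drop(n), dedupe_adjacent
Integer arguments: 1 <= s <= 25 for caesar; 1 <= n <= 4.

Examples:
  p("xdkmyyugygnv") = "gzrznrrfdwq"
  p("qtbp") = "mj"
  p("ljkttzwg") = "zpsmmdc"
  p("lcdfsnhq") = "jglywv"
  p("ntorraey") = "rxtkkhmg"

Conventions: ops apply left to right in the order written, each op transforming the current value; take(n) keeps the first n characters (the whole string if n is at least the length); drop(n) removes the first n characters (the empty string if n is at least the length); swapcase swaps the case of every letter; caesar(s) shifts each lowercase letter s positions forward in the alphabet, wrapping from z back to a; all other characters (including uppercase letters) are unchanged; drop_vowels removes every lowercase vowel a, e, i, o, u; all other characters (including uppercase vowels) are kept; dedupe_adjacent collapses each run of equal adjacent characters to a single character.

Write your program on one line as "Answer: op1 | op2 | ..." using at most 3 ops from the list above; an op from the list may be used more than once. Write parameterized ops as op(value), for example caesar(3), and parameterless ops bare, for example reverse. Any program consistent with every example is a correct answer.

caesar(19) | drop_vowels | reverse

Check, running the answer program on each example:
  "xdkmyyugygnv" -> "qwdfrrnzrzgo" -> "qwdfrrnzrzg" -> "gzrznrrfdwq"
  "qtbp" -> "jmui" -> "jm" -> "mj"
  "ljkttzwg" -> "ecdmmspz" -> "cdmmspz" -> "zpsmmdc"
  "lcdfsnhq" -> "evwylgaj" -> "vwylgj" -> "jglywv"
  "ntorraey" -> "gmhkktxr" -> "gmhkktxr" -> "rxtkkhmg"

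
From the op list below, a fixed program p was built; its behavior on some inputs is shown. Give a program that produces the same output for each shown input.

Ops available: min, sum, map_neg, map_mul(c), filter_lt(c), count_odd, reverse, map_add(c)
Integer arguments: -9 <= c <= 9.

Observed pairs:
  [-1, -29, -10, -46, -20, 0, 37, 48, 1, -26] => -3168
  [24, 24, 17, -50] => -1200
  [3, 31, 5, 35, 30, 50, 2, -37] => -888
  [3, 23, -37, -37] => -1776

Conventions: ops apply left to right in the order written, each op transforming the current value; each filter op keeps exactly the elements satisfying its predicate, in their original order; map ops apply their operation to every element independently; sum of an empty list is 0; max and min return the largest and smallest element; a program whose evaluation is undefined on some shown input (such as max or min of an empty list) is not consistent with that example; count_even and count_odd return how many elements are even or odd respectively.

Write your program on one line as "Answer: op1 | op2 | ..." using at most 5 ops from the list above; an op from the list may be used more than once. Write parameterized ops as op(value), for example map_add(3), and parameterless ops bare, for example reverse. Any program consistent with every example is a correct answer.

map_mul(-4) | map_mul(-6) | filter_lt(1) | sum

Check, running the answer program on each example:
  [-1, -29, -10, -46, -20, 0, 37, 48, 1, -26] -> [4, 116, 40, 184, 80, 0, -148, -192, -4, 104] -> [-24, -696, -240, -1104, -480, 0, 888, 1152, 24, -624] -> [-24, -696, -240, -1104, -480, 0, -624] -> -3168
  [24, 24, 17, -50] -> [-96, -96, -68, 200] -> [576, 576, 408, -1200] -> [-1200] -> -1200
  [3, 31, 5, 35, 30, 50, 2, -37] -> [-12, -124, -20, -140, -120, -200, -8, 148] -> [72, 744, 120, 840, 720, 1200, 48, -888] -> [-888] -> -888
  [3, 23, -37, -37] -> [-12, -92, 148, 148] -> [72, 552, -888, -888] -> [-888, -888] -> -1776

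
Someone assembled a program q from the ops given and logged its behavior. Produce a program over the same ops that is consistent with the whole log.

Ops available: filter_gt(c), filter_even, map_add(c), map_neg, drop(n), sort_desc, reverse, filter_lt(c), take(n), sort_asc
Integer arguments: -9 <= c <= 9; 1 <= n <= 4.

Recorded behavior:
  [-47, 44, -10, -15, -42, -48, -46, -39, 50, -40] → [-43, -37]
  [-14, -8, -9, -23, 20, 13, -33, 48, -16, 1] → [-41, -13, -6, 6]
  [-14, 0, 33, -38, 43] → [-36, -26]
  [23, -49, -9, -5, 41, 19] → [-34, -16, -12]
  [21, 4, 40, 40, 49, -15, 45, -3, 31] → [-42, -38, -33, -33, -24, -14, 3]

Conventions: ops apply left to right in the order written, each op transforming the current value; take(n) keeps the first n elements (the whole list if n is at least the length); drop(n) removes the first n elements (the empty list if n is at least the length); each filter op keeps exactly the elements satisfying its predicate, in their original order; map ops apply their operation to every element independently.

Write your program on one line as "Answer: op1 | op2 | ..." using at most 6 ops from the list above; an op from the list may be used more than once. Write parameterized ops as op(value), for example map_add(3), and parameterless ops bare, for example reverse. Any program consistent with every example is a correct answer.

sort_asc | filter_gt(0) | sort_desc | map_neg | map_add(7)

Check, running the answer program on each example:
  [-47, 44, -10, -15, -42, -48, -46, -39, 50, -40] -> [-48, -47, -46, -42, -40, -39, -15, -10, 44, 50] -> [44, 50] -> [50, 44] -> [-50, -44] -> [-43, -37]
  [-14, -8, -9, -23, 20, 13, -33, 48, -16, 1] -> [-33, -23, -16, -14, -9, -8, 1, 13, 20, 48] -> [1, 13, 20, 48] -> [48, 20, 13, 1] -> [-48, -20, -13, -1] -> [-41, -13, -6, 6]
  [-14, 0, 33, -38, 43] -> [-38, -14, 0, 33, 43] -> [33, 43] -> [43, 33] -> [-43, -33] -> [-36, -26]
  [23, -49, -9, -5, 41, 19] -> [-49, -9, -5, 19, 23, 41] -> [19, 23, 41] -> [41, 23, 19] -> [-41, -23, -19] -> [-34, -16, -12]
  [21, 4, 40, 40, 49, -15, 45, -3, 31] -> [-15, -3, 4, 21, 31, 40, 40, 45, 49] -> [4, 21, 31, 40, 40, 45, 49] -> [49, 45, 40, 40, 31, 21, 4] -> [-49, -45, -40, -40, -31, -21, -4] -> [-42, -38, -33, -33, -24, -14, 3]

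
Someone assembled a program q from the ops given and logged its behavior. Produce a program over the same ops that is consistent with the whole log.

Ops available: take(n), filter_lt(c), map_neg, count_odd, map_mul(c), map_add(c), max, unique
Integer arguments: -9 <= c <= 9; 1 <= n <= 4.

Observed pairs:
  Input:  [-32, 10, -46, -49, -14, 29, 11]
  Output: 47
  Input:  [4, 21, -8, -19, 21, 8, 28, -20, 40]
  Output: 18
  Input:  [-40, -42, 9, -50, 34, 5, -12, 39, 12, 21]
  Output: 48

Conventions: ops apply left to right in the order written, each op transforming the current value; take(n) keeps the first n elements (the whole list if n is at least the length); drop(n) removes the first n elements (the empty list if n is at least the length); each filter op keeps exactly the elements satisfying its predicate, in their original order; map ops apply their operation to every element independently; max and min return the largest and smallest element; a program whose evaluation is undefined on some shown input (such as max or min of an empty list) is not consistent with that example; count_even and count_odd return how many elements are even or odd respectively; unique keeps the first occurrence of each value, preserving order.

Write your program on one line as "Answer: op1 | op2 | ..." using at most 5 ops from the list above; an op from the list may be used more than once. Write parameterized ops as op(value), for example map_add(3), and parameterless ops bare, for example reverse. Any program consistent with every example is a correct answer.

map_neg | unique | map_add(-2) | max

Check, running the answer program on each example:
  [-32, 10, -46, -49, -14, 29, 11] -> [32, -10, 46, 49, 14, -29, -11] -> [32, -10, 46, 49, 14, -29, -11] -> [30, -12, 44, 47, 12, -31, -13] -> 47
  [4, 21, -8, -19, 21, 8, 28, -20, 40] -> [-4, -21, 8, 19, -21, -8, -28, 20, -40] -> [-4, -21, 8, 19, -8, -28, 20, -40] -> [-6, -23, 6, 17, -10, -30, 18, -42] -> 18
  [-40, -42, 9, -50, 34, 5, -12, 39, 12, 21] -> [40, 42, -9, 50, -34, -5, 12, -39, -12, -21] -> [40, 42, -9, 50, -34, -5, 12, -39, -12, -21] -> [38, 40, -11, 48, -36, -7, 10, -41, -14, -23] -> 48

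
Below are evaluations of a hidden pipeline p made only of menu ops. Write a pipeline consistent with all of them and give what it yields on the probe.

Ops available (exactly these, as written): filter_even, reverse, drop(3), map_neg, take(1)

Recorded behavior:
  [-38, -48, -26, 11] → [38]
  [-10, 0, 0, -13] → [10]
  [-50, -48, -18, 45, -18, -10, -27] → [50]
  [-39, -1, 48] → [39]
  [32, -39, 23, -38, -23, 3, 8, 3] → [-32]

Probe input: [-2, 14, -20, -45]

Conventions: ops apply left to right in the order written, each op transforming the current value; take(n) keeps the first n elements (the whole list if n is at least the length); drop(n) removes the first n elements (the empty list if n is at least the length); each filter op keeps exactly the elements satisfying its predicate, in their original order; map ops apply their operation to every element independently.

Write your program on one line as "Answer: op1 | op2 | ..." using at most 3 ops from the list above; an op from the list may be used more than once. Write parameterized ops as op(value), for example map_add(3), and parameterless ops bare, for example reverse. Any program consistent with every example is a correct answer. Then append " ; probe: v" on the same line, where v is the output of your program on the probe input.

map_neg | take(1) ; probe: [2]

Check, running the answer program on each example:
  [-38, -48, -26, 11] -> [38, 48, 26, -11] -> [38]
  [-10, 0, 0, -13] -> [10, 0, 0, 13] -> [10]
  [-50, -48, -18, 45, -18, -10, -27] -> [50, 48, 18, -45, 18, 10, 27] -> [50]
  [-39, -1, 48] -> [39, 1, -48] -> [39]
  [32, -39, 23, -38, -23, 3, 8, 3] -> [-32, 39, -23, 38, 23, -3, -8, -3] -> [-32]
  probe: [-2, 14, -20, -45] -> [2, -14, 20, 45] -> [2]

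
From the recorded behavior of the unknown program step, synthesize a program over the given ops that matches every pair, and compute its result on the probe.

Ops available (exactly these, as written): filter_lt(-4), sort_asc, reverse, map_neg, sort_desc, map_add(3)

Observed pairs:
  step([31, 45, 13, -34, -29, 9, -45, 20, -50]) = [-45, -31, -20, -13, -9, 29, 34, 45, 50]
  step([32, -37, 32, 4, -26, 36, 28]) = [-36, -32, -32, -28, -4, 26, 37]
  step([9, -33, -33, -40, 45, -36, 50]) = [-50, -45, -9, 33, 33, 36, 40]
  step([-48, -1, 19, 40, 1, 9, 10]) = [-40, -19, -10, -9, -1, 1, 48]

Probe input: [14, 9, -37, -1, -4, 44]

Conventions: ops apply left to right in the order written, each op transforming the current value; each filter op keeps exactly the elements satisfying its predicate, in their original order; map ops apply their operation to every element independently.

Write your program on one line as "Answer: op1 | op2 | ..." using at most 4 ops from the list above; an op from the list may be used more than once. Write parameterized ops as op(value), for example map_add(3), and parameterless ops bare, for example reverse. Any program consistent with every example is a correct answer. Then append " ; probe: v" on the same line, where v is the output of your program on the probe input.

map_neg | sort_desc | sort_asc ; probe: [-44, -14, -9, 1, 4, 37]

Check, running the answer program on each example:
  [31, 45, 13, -34, -29, 9, -45, 20, -50] -> [-31, -45, -13, 34, 29, -9, 45, -20, 50] -> [50, 45, 34, 29, -9, -13, -20, -31, -45] -> [-45, -31, -20, -13, -9, 29, 34, 45, 50]
  [32, -37, 32, 4, -26, 36, 28] -> [-32, 37, -32, -4, 26, -36, -28] -> [37, 26, -4, -28, -32, -32, -36] -> [-36, -32, -32, -28, -4, 26, 37]
  [9, -33, -33, -40, 45, -36, 50] -> [-9, 33, 33, 40, -45, 36, -50] -> [40, 36, 33, 33, -9, -45, -50] -> [-50, -45, -9, 33, 33, 36, 40]
  [-48, -1, 19, 40, 1, 9, 10] -> [48, 1, -19, -40, -1, -9, -10] -> [48, 1, -1, -9, -10, -19, -40] -> [-40, -19, -10, -9, -1, 1, 48]
  probe: [14, 9, -37, -1, -4, 44] -> [-14, -9, 37, 1, 4, -44] -> [37, 4, 1, -9, -14, -44] -> [-44, -14, -9, 1, 4, 37]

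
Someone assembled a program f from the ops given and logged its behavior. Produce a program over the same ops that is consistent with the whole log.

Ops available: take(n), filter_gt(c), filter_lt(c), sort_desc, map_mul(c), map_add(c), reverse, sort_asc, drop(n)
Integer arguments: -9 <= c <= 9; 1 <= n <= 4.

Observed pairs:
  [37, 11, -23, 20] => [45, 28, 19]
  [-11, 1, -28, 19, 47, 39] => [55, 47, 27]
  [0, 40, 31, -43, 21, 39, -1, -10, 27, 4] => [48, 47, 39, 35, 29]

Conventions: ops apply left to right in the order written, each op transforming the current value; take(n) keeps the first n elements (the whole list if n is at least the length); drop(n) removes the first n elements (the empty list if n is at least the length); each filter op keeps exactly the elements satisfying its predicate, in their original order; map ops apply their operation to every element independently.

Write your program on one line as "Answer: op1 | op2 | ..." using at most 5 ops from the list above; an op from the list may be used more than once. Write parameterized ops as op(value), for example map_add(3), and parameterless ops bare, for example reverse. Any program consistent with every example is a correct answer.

sort_asc | drop(1) | reverse | filter_gt(6) | map_add(8)

Check, running the answer program on each example:
  [37, 11, -23, 20] -> [-23, 11, 20, 37] -> [11, 20, 37] -> [37, 20, 11] -> [37, 20, 11] -> [45, 28, 19]
  [-11, 1, -28, 19, 47, 39] -> [-28, -11, 1, 19, 39, 47] -> [-11, 1, 19, 39, 47] -> [47, 39, 19, 1, -11] -> [47, 39, 19] -> [55, 47, 27]
  [0, 40, 31, -43, 21, 39, -1, -10, 27, 4] -> [-43, -10, -1, 0, 4, 21, 27, 31, 39, 40] -> [-10, -1, 0, 4, 21, 27, 31, 39, 40] -> [40, 39, 31, 27, 21, 4, 0, -1, -10] -> [40, 39, 31, 27, 21] -> [48, 47, 39, 35, 29]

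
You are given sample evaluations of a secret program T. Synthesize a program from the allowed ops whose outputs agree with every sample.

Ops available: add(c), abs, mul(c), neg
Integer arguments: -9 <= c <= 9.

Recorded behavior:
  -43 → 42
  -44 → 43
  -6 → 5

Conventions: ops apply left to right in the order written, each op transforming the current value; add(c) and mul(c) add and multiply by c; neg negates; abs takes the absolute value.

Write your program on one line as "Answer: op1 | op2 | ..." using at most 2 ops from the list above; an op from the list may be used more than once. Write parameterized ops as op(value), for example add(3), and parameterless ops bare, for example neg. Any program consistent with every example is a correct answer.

add(1) | abs

Check, running the answer program on each example:
  -43 -> -42 -> 42
  -44 -> -43 -> 43
  -6 -> -5 -> 5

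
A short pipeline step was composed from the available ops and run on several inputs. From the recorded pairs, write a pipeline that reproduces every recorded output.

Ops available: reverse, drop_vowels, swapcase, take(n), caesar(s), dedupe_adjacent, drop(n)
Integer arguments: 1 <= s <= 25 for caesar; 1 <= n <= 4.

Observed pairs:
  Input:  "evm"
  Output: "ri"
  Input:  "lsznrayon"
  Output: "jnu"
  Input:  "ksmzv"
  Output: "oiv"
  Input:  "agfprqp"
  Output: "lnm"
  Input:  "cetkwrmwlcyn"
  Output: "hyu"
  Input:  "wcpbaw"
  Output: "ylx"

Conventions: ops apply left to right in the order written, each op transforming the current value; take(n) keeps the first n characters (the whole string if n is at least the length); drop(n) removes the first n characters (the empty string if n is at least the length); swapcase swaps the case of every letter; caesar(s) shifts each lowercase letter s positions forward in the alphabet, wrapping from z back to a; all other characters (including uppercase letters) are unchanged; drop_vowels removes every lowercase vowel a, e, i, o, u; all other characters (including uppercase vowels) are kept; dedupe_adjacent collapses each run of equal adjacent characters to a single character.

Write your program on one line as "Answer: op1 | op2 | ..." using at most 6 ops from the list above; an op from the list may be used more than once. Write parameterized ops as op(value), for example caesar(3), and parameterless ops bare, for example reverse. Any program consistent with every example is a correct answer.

reverse | drop_vowels | take(4) | reverse | take(3) | caesar(22)

Check, running the answer program on each example:
  "evm" -> "mve" -> "mv" -> "mv" -> "vm" -> "vm" -> "ri"
  "lsznrayon" -> "noyarnzsl" -> "nyrnzsl" -> "nyrn" -> "nryn" -> "nry" -> "jnu"
  "ksmzv" -> "vzmsk" -> "vzmsk" -> "vzms" -> "smzv" -> "smz" -> "oiv"
  "agfprqp" -> "pqrpfga" -> "pqrpfg" -> "pqrp" -> "prqp" -> "prq" -> "lnm"
  "cetkwrmwlcyn" -> "nyclwmrwktec" -> "nyclwmrwktc" -> "nycl" -> "lcyn" -> "lcy" -> "hyu"
  "wcpbaw" -> "wabpcw" -> "wbpcw" -> "wbpc" -> "cpbw" -> "cpb" -> "ylx"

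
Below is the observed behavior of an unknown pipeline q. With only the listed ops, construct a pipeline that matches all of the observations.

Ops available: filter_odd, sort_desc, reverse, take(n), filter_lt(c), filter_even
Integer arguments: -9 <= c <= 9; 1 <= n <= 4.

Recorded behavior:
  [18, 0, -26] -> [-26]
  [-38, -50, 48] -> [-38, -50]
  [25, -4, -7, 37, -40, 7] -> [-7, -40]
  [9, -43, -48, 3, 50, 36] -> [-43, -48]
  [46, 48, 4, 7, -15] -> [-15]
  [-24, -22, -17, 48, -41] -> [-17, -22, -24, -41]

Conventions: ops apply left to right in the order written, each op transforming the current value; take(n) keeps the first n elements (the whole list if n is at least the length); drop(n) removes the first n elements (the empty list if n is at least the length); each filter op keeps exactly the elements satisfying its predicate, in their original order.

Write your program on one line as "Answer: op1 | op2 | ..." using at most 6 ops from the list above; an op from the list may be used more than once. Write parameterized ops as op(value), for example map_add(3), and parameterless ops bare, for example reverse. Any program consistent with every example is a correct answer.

sort_desc | reverse | filter_lt(0) | reverse | filter_lt(-6)

Check, running the answer program on each example:
  [18, 0, -26] -> [18, 0, -26] -> [-26, 0, 18] -> [-26] -> [-26] -> [-26]
  [-38, -50, 48] -> [48, -38, -50] -> [-50, -38, 48] -> [-50, -38] -> [-38, -50] -> [-38, -50]
  [25, -4, -7, 37, -40, 7] -> [37, 25, 7, -4, -7, -40] -> [-40, -7, -4, 7, 25, 37] -> [-40, -7, -4] -> [-4, -7, -40] -> [-7, -40]
  [9, -43, -48, 3, 50, 36] -> [50, 36, 9, 3, -43, -48] -> [-48, -43, 3, 9, 36, 50] -> [-48, -43] -> [-43, -48] -> [-43, -48]
  [46, 48, 4, 7, -15] -> [48, 46, 7, 4, -15] -> [-15, 4, 7, 46, 48] -> [-15] -> [-15] -> [-15]
  [-24, -22, -17, 48, -41] -> [48, -17, -22, -24, -41] -> [-41, -24, -22, -17, 48] -> [-41, -24, -22, -17] -> [-17, -22, -24, -41] -> [-17, -22, -24, -41]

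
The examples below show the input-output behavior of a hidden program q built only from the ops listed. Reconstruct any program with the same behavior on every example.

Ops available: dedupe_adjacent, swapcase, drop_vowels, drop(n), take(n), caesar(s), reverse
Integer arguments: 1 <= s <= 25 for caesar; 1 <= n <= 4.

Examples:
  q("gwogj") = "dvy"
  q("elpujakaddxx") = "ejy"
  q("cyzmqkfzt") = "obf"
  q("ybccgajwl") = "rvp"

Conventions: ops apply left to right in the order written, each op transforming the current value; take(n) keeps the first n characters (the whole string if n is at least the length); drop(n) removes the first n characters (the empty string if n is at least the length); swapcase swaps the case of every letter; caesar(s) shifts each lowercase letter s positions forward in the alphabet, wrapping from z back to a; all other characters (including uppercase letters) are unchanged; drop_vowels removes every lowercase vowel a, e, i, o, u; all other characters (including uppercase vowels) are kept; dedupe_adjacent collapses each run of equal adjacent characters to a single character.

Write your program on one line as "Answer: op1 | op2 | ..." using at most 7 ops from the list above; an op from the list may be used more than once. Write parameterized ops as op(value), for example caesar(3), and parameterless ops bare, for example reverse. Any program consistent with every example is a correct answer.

swapcase | drop(2) | swapcase | dedupe_adjacent | take(3) | caesar(15)

Check, running the answer program on each example:
  "gwogj" -> "GWOGJ" -> "OGJ" -> "ogj" -> "ogj" -> "ogj" -> "dvy"
  "elpujakaddxx" -> "ELPUJAKADDXX" -> "PUJAKADDXX" -> "pujakaddxx" -> "pujakadx" -> "puj" -> "ejy"
  "cyzmqkfzt" -> "CYZMQKFZT" -> "ZMQKFZT" -> "zmqkfzt" -> "zmqkfzt" -> "zmq" -> "obf"
  "ybccgajwl" -> "YBCCGAJWL" -> "CCGAJWL" -> "ccgajwl" -> "cgajwl" -> "cga" -> "rvp"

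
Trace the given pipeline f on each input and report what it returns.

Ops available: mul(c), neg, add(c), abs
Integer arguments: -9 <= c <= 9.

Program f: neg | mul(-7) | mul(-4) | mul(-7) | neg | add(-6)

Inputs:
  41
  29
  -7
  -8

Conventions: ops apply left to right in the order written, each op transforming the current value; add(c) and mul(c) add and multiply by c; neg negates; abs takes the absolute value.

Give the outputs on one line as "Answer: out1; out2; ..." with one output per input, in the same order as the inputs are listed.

-8042; -5690; 1366; 1562

Execution, op by op:
  41 -> -41 -> 287 -> -1148 -> 8036 -> -8036 -> -8042
  29 -> -29 -> 203 -> -812 -> 5684 -> -5684 -> -5690
  -7 -> 7 -> -49 -> 196 -> -1372 -> 1372 -> 1366
  -8 -> 8 -> -56 -> 224 -> -1568 -> 1568 -> 1562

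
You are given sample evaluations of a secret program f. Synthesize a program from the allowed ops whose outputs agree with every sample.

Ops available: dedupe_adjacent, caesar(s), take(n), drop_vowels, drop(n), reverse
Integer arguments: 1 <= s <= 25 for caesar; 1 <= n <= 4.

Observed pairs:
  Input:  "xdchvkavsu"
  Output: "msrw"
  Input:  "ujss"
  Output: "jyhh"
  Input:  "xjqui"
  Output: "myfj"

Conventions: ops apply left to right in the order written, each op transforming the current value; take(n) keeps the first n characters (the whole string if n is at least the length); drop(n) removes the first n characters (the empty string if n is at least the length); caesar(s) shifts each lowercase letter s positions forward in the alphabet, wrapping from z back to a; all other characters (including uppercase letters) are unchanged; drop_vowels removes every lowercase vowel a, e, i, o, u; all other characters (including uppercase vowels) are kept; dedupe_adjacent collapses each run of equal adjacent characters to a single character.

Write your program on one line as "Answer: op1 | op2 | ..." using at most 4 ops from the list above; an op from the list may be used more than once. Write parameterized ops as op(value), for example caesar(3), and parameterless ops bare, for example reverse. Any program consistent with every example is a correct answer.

caesar(1) | take(4) | caesar(21) | caesar(19)

Check, running the answer program on each example:
  "xdchvkavsu" -> "yediwlbwtv" -> "yedi" -> "tzyd" -> "msrw"
  "ujss" -> "vktt" -> "vktt" -> "qfoo" -> "jyhh"
  "xjqui" -> "ykrvj" -> "ykrv" -> "tfmq" -> "myfj"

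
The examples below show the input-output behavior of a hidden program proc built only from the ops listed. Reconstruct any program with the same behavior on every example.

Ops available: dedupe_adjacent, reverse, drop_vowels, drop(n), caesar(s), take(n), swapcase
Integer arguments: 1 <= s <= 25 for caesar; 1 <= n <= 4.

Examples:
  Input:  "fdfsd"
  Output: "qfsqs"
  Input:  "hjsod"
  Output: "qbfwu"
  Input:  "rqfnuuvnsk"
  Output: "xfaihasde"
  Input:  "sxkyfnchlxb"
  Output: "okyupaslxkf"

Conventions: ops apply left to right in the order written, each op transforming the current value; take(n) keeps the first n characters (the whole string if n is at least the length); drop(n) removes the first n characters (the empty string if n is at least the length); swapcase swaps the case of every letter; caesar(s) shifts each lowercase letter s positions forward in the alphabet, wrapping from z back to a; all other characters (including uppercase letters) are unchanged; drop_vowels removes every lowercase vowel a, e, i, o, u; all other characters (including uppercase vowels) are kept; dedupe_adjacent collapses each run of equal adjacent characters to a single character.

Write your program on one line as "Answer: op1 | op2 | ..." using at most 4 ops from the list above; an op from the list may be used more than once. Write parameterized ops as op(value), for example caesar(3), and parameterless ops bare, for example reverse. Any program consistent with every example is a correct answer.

reverse | dedupe_adjacent | caesar(13)

Check, running the answer program on each example:
  "fdfsd" -> "dsfdf" -> "dsfdf" -> "qfsqs"
  "hjsod" -> "dosjh" -> "dosjh" -> "qbfwu"
  "rqfnuuvnsk" -> "ksnvuunfqr" -> "ksnvunfqr" -> "xfaihasde"
  "sxkyfnchlxb" -> "bxlhcnfykxs" -> "bxlhcnfykxs" -> "okyupaslxkf"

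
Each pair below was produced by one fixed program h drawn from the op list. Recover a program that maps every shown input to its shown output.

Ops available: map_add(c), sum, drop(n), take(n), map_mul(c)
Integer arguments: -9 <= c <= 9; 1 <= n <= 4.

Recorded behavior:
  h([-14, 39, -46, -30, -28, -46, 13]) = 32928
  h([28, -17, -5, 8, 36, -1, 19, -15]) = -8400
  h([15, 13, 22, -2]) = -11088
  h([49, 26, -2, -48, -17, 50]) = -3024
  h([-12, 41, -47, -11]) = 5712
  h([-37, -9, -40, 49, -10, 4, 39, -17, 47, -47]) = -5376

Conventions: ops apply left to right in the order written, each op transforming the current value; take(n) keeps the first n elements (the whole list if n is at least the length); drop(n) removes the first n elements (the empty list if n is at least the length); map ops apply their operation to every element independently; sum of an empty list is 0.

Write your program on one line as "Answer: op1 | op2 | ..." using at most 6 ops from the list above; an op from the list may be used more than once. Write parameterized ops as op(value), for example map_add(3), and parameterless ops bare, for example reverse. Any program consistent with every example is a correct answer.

map_mul(6) | map_mul(-8) | drop(1) | map_mul(7) | sum

Check, running the answer program on each example:
  [-14, 39, -46, -30, -28, -46, 13] -> [-84, 234, -276, -180, -168, -276, 78] -> [672, -1872, 2208, 1440, 1344, 2208, -624] -> [-1872, 2208, 1440, 1344, 2208, -624] -> [-13104, 15456, 10080, 9408, 15456, -4368] -> 32928
  [28, -17, -5, 8, 36, -1, 19, -15] -> [168, -102, -30, 48, 216, -6, 114, -90] -> [-1344, 816, 240, -384, -1728, 48, -912, 720] -> [816, 240, -384, -1728, 48, -912, 720] -> [5712, 1680, -2688, -12096, 336, -6384, 5040] -> -8400
  [15, 13, 22, -2] -> [90, 78, 132, -12] -> [-720, -624, -1056, 96] -> [-624, -1056, 96] -> [-4368, -7392, 672] -> -11088
  [49, 26, -2, -48, -17, 50] -> [294, 156, -12, -288, -102, 300] -> [-2352, -1248, 96, 2304, 816, -2400] -> [-1248, 96, 2304, 816, -2400] -> [-8736, 672, 16128, 5712, -16800] -> -3024
  [-12, 41, -47, -11] -> [-72, 246, -282, -66] -> [576, -1968, 2256, 528] -> [-1968, 2256, 528] -> [-13776, 15792, 3696] -> 5712
  [-37, -9, -40, 49, -10, 4, 39, -17, 47, -47] -> [-222, -54, -240, 294, -60, 24, 234, -102, 282, -282] -> [1776, 432, 1920, -2352, 480, -192, -1872, 816, -2256, 2256] -> [432, 1920, -2352, 480, -192, -1872, 816, -2256, 2256] -> [3024, 13440, -16464, 3360, -1344, -13104, 5712, -15792, 15792] -> -5376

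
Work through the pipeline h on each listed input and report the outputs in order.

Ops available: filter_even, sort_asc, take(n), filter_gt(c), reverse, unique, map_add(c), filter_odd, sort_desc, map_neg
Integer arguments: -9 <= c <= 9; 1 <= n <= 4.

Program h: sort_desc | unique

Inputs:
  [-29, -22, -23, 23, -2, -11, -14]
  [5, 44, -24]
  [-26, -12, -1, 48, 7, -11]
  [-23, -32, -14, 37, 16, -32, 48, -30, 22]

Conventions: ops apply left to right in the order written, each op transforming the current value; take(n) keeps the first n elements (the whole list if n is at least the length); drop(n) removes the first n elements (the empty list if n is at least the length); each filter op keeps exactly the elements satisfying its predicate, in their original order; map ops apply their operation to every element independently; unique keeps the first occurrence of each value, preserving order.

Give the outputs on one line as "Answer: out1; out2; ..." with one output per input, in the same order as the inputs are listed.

[23, -2, -11, -14, -22, -23, -29]; [44, 5, -24]; [48, 7, -1, -11, -12, -26]; [48, 37, 22, 16, -14, -23, -30, -32]

Execution, op by op:
  [-29, -22, -23, 23, -2, -11, -14] -> [23, -2, -11, -14, -22, -23, -29] -> [23, -2, -11, -14, -22, -23, -29]
  [5, 44, -24] -> [44, 5, -24] -> [44, 5, -24]
  [-26, -12, -1, 48, 7, -11] -> [48, 7, -1, -11, -12, -26] -> [48, 7, -1, -11, -12, -26]
  [-23, -32, -14, 37, 16, -32, 48, -30, 22] -> [48, 37, 22, 16, -14, -23, -30, -32, -32] -> [48, 37, 22, 16, -14, -23, -30, -32]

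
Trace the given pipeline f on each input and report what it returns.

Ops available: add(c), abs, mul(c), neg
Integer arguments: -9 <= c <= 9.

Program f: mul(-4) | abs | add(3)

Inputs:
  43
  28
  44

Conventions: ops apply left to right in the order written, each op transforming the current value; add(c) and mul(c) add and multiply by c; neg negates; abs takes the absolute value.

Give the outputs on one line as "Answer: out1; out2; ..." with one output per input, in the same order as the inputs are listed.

175; 115; 179

Execution, op by op:
  43 -> -172 -> 172 -> 175
  28 -> -112 -> 112 -> 115
  44 -> -176 -> 176 -> 179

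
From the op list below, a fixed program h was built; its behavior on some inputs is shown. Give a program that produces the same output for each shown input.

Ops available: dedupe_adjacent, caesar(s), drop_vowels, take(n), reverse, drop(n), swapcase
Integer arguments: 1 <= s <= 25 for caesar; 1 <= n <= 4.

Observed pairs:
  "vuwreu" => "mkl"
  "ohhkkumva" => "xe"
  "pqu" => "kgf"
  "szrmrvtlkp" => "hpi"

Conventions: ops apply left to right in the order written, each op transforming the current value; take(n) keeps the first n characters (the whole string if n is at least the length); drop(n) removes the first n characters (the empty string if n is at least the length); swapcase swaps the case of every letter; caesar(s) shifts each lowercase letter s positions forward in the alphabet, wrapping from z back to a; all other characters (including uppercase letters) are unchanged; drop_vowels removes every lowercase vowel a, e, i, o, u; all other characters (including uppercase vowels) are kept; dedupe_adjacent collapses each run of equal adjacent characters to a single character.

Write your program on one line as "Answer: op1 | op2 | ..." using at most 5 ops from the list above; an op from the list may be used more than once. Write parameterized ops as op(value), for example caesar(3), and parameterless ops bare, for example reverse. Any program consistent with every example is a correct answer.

take(3) | caesar(16) | reverse | dedupe_adjacent

Check, running the answer program on each example:
  "vuwreu" -> "vuw" -> "lkm" -> "mkl" -> "mkl"
  "ohhkkumva" -> "ohh" -> "exx" -> "xxe" -> "xe"
  "pqu" -> "pqu" -> "fgk" -> "kgf" -> "kgf"
  "szrmrvtlkp" -> "szr" -> "iph" -> "hpi" -> "hpi"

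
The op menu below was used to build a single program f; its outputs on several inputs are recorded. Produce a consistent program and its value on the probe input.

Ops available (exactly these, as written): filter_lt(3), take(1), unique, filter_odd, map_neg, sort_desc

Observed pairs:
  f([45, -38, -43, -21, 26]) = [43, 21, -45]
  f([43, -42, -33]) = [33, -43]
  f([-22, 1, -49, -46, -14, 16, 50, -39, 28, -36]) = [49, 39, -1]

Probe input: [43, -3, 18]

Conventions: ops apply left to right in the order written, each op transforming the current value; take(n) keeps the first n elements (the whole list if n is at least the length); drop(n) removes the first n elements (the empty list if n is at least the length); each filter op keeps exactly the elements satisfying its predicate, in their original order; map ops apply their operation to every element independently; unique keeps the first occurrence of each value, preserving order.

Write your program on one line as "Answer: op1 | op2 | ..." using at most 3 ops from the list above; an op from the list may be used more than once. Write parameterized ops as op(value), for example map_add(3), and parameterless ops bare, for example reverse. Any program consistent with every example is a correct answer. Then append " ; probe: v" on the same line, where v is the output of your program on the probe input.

map_neg | sort_desc | filter_odd ; probe: [3, -43]

Check, running the answer program on each example:
  [45, -38, -43, -21, 26] -> [-45, 38, 43, 21, -26] -> [43, 38, 21, -26, -45] -> [43, 21, -45]
  [43, -42, -33] -> [-43, 42, 33] -> [42, 33, -43] -> [33, -43]
  [-22, 1, -49, -46, -14, 16, 50, -39, 28, -36] -> [22, -1, 49, 46, 14, -16, -50, 39, -28, 36] -> [49, 46, 39, 36, 22, 14, -1, -16, -28, -50] -> [49, 39, -1]
  probe: [43, -3, 18] -> [-43, 3, -18] -> [3, -18, -43] -> [3, -43]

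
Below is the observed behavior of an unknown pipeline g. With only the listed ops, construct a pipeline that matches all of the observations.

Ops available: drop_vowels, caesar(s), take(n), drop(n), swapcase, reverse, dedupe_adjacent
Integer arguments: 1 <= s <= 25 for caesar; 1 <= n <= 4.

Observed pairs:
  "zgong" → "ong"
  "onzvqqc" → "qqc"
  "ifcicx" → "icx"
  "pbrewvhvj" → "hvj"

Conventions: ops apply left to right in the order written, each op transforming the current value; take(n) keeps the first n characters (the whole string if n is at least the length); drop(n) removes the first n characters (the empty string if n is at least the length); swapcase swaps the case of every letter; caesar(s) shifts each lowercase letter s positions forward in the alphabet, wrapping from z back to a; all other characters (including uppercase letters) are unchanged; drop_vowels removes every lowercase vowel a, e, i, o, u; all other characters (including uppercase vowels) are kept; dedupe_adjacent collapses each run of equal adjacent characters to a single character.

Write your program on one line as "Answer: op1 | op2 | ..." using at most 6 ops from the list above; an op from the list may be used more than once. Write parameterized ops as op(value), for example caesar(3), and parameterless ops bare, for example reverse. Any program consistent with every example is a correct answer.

swapcase | reverse | take(3) | swapcase | reverse

Check, running the answer program on each example:
  "zgong" -> "ZGONG" -> "GNOGZ" -> "GNO" -> "gno" -> "ong"
  "onzvqqc" -> "ONZVQQC" -> "CQQVZNO" -> "CQQ" -> "cqq" -> "qqc"
  "ifcicx" -> "IFCICX" -> "XCICFI" -> "XCI" -> "xci" -> "icx"
  "pbrewvhvj" -> "PBREWVHVJ" -> "JVHVWERBP" -> "JVH" -> "jvh" -> "hvj"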